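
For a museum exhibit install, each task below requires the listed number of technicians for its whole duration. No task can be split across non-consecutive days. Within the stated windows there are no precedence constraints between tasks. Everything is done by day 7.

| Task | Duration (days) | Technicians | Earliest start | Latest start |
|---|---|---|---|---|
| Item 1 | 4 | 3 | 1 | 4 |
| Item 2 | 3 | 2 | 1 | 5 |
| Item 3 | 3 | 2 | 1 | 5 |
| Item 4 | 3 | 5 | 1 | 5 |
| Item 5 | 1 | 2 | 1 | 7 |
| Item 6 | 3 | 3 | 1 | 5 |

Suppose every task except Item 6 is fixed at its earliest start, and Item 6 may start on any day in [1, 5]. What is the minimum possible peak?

Item 6@1: d1:17  d2:15  d3:15  d4:3  d5:0  d6:0  d7:0 → peak 17
Item 6@2: d1:14  d2:15  d3:15  d4:6  d5:0  d6:0  d7:0 → peak 15
Item 6@3: d1:14  d2:12  d3:15  d4:6  d5:3  d6:0  d7:0 → peak 15
Item 6@4: d1:14  d2:12  d3:12  d4:6  d5:3  d6:3  d7:0 → peak 14
Item 6@5: d1:14  d2:12  d3:12  d4:3  d5:3  d6:3  d7:3 → peak 14
Best is Item 6@4, peak 14.

14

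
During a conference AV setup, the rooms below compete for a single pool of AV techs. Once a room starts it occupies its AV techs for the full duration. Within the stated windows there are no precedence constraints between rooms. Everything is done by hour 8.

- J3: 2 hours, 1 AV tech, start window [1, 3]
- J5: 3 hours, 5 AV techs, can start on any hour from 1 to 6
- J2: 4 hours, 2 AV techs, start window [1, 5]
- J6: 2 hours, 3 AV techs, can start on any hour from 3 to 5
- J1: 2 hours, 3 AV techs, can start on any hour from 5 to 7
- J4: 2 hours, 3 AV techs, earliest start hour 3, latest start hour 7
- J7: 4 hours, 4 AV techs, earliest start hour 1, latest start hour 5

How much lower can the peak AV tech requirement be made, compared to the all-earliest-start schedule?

8

Early-start peak: h1:12  h2:12  h3:17  h4:12  h5:3  h6:3  h7:0  h8:0 ⇒ 17.
Leveled (J3@1, J5@1, J2@4, J6@3, J1@5, J4@7, J7@4): h1:6  h2:6  h3:8  h4:9  h5:9  h6:9  h7:9  h8:3 ⇒ 9.
Reduction 17 − 9 = 8.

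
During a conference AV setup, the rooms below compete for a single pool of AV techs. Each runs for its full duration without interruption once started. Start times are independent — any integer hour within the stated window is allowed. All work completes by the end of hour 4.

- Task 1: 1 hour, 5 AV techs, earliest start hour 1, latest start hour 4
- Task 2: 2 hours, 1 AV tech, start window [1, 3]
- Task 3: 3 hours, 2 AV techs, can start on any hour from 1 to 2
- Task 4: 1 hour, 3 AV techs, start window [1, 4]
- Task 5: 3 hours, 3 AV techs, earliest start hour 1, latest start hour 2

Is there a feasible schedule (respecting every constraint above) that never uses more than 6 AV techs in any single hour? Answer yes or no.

Total AV tech-hours = 25; over 4 hours the average is 25/4 > 6, so some hour must exceed 6.

no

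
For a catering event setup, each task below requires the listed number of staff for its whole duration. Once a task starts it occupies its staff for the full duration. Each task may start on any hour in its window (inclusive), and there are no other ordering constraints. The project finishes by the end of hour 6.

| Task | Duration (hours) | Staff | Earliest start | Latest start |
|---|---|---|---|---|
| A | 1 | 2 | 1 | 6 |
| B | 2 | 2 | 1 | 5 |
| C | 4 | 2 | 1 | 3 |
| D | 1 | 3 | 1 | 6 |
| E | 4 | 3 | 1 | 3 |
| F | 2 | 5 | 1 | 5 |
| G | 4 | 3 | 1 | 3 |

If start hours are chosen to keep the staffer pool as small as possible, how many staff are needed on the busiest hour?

9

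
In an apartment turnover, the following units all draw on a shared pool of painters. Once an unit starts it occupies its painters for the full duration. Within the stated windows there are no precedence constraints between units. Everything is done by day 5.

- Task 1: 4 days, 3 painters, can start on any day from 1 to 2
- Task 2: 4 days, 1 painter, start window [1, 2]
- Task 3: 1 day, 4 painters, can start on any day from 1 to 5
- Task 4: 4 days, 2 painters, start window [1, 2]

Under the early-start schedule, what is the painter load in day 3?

6

At early start, day 3 has: Task 1, Task 2, Task 4.
Demand: 3 + 1 + 2 = 6.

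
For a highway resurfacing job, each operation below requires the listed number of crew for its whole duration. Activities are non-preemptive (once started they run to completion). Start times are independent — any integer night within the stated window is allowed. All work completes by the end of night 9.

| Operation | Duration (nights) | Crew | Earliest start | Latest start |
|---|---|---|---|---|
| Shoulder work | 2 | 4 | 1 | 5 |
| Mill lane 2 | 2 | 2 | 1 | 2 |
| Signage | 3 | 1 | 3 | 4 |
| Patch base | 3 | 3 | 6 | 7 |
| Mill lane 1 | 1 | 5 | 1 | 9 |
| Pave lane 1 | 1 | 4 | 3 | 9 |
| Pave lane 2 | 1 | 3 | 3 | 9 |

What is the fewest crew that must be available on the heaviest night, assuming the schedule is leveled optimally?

5

Early-start (Shoulder work@1, Mill lane 2@1, Signage@3, Patch base@6, Mill lane 1@1, Pave lane 1@3, Pave lane 2@3) gives peak 11: n1:11  n2:6  n3:8  n4:1  n5:1  n6:3  n7:3  n8:3  n9:0.
Shift Shoulder work→4, Mill lane 2→2, Signage→4, Pave lane 1→9.
Schedule Shoulder work@4, Mill lane 2@2, Signage@4, Patch base@6, Mill lane 1@1, Pave lane 1@9, Pave lane 2@3: n1:5  n2:2  n3:5  n4:5  n5:5  n6:4  n7:3  n8:3  n9:4 — peak 5.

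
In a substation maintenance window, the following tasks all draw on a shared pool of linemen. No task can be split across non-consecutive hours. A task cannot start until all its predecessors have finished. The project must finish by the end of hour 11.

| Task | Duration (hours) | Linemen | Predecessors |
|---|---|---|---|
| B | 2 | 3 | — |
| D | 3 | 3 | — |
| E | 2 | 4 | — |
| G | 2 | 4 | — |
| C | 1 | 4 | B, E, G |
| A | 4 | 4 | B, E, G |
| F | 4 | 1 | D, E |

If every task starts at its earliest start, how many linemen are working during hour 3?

11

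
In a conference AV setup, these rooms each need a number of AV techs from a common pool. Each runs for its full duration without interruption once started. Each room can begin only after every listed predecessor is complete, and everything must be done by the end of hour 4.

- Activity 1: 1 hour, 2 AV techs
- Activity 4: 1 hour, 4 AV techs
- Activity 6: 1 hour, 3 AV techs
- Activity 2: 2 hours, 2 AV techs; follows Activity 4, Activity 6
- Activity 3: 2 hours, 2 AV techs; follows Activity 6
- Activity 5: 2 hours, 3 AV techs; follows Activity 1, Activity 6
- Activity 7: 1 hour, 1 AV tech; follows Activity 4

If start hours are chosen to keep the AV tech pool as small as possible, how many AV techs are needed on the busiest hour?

7

Early-start (Activity 1@1, Activity 4@1, Activity 6@1, Activity 2@2, Activity 3@2, Activity 5@2, Activity 7@2) gives peak 9: h1:9  h2:8  h3:7  h4:0.
Shift Activity 6→2, Activity 2→3, Activity 3→3, Activity 5→3.
Schedule Activity 1@1, Activity 4@1, Activity 6@2, Activity 2@3, Activity 3@3, Activity 5@3, Activity 7@2: h1:6  h2:4  h3:7  h4:7 — peak 7.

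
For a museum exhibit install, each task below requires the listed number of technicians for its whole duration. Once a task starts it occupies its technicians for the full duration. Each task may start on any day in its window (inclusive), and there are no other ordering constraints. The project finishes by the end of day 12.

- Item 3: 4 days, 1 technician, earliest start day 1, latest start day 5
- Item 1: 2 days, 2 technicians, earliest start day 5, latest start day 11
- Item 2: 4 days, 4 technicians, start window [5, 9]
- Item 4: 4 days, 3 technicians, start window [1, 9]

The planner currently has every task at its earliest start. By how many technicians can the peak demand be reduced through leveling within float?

2

Early-start peak: d1:4  d2:4  d3:4  d4:4  d5:6  d6:6  d7:4  d8:4  d9:0  d10:0  d11:0  d12:0 ⇒ 6.
Leveled (Item 3@1, Item 1@5, Item 2@7, Item 4@1): d1:4  d2:4  d3:4  d4:4  d5:2  d6:2  d7:4  d8:4  d9:4  d10:4  d11:0  d12:0 ⇒ 4.
Reduction 6 − 4 = 2.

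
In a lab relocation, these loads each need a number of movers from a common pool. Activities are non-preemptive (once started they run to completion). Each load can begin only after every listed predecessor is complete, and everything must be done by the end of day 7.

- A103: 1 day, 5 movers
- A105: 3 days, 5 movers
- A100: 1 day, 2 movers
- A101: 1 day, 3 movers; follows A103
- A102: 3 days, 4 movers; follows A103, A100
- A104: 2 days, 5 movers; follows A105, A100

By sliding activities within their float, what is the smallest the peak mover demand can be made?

Early-start (A103@1, A105@1, A100@1, A101@2, A102@2, A104@4) gives peak 12: d1:12  d2:12  d3:9  d4:9  d5:5  d6:0  d7:0.
Shift A105→2, A102→3, A104→5.
Schedule A103@1, A105@2, A100@1, A101@2, A102@3, A104@5: d1:7  d2:8  d3:9  d4:9  d5:9  d6:5  d7:0 — peak 9.

9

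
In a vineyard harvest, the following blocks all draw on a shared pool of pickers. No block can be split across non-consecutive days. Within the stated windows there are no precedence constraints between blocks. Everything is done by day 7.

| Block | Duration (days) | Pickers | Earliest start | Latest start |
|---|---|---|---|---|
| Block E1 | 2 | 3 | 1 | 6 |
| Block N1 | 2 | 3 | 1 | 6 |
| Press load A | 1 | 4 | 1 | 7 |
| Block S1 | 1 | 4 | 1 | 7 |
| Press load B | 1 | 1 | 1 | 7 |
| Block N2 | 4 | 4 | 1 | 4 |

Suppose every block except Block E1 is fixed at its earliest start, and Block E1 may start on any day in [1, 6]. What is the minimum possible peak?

16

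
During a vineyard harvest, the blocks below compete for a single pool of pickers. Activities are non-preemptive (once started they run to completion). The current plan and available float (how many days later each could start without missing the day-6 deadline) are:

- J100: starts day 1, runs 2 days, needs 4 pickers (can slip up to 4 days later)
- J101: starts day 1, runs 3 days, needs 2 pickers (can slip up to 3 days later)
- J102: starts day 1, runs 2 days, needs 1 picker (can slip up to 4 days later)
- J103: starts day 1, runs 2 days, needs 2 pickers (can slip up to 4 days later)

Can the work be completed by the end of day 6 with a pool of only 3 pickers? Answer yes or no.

no

Total picker-days = 20; over 6 days the average is 20/6 > 3, so some day must exceed 3.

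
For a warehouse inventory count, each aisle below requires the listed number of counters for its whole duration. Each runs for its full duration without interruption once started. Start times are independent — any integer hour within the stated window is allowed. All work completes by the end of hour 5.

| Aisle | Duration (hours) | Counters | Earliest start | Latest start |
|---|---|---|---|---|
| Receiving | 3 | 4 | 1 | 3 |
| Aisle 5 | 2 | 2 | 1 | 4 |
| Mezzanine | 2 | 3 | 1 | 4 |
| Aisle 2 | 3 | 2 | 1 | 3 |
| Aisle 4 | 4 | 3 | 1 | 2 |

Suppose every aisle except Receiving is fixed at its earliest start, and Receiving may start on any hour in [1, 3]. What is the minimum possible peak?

10

Receiving@1: h1:14  h2:14  h3:9  h4:3  h5:0 → peak 14
Receiving@2: h1:10  h2:14  h3:9  h4:7  h5:0 → peak 14
Receiving@3: h1:10  h2:10  h3:9  h4:7  h5:4 → peak 10
Best is Receiving@3, peak 10.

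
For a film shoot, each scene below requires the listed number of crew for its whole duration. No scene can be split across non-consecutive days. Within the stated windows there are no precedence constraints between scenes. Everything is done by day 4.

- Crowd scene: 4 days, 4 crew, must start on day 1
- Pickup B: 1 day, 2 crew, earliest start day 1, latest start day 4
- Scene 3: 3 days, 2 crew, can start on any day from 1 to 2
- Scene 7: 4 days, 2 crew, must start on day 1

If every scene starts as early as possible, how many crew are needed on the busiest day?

Early-start schedule: Crowd scene@1, Pickup B@1, Scene 3@1, Scene 7@1.
Load per day: day 1: 10, day 2: 8, day 3: 8, day 4: 6.
Peak is 10.

10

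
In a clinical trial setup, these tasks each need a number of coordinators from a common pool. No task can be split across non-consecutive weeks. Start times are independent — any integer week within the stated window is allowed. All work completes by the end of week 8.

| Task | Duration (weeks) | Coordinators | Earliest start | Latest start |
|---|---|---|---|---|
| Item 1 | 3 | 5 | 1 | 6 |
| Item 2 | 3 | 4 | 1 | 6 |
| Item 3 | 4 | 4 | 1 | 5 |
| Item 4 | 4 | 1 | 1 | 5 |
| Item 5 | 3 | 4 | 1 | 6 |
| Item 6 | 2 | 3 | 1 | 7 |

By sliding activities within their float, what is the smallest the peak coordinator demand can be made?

Early-start (Item 1@1, Item 2@1, Item 3@1, Item 4@1, Item 5@1, Item 6@1) gives peak 21: w1:21  w2:21  w3:18  w4:5  w5:0  w6:0  w7:0  w8:0.
Shift Item 3→4, Item 4→4, Item 5→4, Item 6→7.
Schedule Item 1@1, Item 2@1, Item 3@4, Item 4@4, Item 5@4, Item 6@7: w1:9  w2:9  w3:9  w4:9  w5:9  w6:9  w7:8  w8:3 — peak 9.
Total coordinator-weeks = 65 over 8 weeks ⇒ peak ≥ ⌈65/8⌉ = 9, so 9 is optimal.

9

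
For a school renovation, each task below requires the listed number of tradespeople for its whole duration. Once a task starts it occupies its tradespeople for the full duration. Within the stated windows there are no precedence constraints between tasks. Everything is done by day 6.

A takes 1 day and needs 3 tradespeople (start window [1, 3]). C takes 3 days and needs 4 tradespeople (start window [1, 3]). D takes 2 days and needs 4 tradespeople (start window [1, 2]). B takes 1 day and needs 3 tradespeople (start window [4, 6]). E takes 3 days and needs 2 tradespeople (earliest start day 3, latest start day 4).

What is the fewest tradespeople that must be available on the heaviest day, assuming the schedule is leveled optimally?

7

Early-start (A@1, C@1, D@1, B@4, E@3) gives peak 11: d1:11  d2:8  d3:6  d4:5  d5:2  d6:0.
Shift C→3, B→6.
Schedule A@1, C@3, D@1, B@6, E@3: d1:7  d2:4  d3:6  d4:6  d5:6  d6:3 — peak 7.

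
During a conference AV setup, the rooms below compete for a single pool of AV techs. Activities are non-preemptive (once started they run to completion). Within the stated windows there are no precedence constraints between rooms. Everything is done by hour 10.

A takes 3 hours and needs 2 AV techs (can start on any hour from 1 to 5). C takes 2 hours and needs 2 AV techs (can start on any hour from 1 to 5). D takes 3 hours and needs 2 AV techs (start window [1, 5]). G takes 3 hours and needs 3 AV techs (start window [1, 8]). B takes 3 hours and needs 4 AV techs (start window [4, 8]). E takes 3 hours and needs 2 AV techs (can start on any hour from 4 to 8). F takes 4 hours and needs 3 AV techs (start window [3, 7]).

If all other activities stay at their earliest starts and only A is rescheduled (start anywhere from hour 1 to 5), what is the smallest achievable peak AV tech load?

10

A@1: h1:9  h2:9  h3:10  h4:9  h5:9  h6:9  h7:0  h8:0  h9:0  h10:0 → peak 10
A@2: h1:7  h2:9  h3:10  h4:11  h5:9  h6:9  h7:0  h8:0  h9:0  h10:0 → peak 11
A@3: h1:7  h2:7  h3:10  h4:11  h5:11  h6:9  h7:0  h8:0  h9:0  h10:0 → peak 11
A@4: h1:7  h2:7  h3:8  h4:11  h5:11  h6:11  h7:0  h8:0  h9:0  h10:0 → peak 11
A@5: h1:7  h2:7  h3:8  h4:9  h5:11  h6:11  h7:2  h8:0  h9:0  h10:0 → peak 11
Best is A@1, peak 10.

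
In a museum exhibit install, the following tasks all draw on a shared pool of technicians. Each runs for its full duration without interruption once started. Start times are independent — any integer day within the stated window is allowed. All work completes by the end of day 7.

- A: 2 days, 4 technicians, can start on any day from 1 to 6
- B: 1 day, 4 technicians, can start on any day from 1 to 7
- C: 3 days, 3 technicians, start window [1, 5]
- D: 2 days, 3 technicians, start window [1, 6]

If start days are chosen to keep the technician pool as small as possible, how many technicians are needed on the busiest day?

Early-start (A@1, B@1, C@1, D@1) gives peak 14: d1:14  d2:10  d3:3  d4:0  d5:0  d6:0  d7:0.
Shift B→3, C→4, D→4.
Schedule A@1, B@3, C@4, D@4: d1:4  d2:4  d3:4  d4:6  d5:6  d6:3  d7:0 — peak 6.

6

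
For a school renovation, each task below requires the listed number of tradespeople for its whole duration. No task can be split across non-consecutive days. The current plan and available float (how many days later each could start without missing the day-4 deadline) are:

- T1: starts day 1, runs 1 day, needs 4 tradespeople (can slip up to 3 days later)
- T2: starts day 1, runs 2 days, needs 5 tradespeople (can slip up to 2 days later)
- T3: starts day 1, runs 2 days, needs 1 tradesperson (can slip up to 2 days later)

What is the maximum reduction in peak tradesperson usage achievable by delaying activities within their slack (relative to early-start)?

5

Early-start peak: d1:10  d2:6  d3:0  d4:0 ⇒ 10.
Leveled (T1@1, T2@3, T3@1): d1:5  d2:1  d3:5  d4:5 ⇒ 5.
Reduction 10 − 5 = 5.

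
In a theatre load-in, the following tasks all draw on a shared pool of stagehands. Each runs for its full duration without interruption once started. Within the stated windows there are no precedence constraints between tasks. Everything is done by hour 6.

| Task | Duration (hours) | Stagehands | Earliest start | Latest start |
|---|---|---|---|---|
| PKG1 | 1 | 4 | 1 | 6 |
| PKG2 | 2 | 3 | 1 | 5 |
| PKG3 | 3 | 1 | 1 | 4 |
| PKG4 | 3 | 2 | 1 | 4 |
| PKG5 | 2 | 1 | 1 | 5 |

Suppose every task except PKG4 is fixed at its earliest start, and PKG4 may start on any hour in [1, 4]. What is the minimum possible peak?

PKG4@1: h1:11  h2:7  h3:3  h4:0  h5:0  h6:0 → peak 11
PKG4@2: h1:9  h2:7  h3:3  h4:2  h5:0  h6:0 → peak 9
PKG4@3: h1:9  h2:5  h3:3  h4:2  h5:2  h6:0 → peak 9
PKG4@4: h1:9  h2:5  h3:1  h4:2  h5:2  h6:2 → peak 9
Best is PKG4@2, peak 9.

9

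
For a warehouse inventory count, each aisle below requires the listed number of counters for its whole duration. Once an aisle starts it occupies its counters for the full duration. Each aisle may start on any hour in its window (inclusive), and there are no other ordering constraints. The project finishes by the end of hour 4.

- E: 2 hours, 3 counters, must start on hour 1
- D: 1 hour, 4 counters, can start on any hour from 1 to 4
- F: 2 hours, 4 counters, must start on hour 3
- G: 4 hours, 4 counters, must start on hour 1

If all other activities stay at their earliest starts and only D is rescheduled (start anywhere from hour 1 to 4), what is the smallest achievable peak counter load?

11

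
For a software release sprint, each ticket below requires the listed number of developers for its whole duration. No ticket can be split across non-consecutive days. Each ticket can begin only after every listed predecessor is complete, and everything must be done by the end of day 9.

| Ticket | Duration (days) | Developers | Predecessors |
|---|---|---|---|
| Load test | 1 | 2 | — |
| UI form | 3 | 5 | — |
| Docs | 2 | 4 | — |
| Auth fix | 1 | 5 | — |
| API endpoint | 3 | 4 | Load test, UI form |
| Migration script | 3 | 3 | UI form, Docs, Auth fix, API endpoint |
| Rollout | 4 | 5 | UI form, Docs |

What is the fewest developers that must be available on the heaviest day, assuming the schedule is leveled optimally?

9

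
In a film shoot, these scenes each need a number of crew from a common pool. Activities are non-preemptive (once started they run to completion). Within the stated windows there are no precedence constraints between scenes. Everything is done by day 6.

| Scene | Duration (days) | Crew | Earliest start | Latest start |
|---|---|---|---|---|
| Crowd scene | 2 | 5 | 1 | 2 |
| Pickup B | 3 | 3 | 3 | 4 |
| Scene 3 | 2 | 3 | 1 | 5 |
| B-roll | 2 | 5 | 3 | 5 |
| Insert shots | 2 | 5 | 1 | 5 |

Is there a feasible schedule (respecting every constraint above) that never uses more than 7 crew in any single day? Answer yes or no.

Total crew member-days = 45; over 6 days the average is 45/6 > 7, so some day must exceed 7.

no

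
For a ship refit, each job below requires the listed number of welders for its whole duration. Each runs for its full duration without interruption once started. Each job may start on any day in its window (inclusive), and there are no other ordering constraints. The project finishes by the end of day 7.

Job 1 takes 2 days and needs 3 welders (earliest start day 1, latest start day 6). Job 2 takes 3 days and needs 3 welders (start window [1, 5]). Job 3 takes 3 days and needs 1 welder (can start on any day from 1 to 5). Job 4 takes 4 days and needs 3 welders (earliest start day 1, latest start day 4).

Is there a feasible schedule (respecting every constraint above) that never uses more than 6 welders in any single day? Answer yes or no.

Schedule Job 1@1, Job 2@1, Job 3@3, Job 4@4: d1:6  d2:6  d3:4  d4:4  d5:4  d6:3  d7:3 — peak 6 ≤ 6.

yes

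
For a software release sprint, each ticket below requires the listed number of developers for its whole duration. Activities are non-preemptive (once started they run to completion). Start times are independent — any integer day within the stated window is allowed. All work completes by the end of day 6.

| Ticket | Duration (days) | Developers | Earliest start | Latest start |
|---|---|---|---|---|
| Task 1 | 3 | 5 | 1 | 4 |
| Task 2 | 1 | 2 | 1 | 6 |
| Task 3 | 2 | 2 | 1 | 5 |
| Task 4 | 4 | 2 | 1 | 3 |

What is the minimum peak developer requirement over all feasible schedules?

Early-start (Task 1@1, Task 2@1, Task 3@1, Task 4@1) gives peak 11: d1:11  d2:9  d3:7  d4:2  d5:0  d6:0.
Shift Task 3→4, Task 4→2.
Schedule Task 1@1, Task 2@1, Task 3@4, Task 4@2: d1:7  d2:7  d3:7  d4:4  d5:4  d6:0 — peak 7.

7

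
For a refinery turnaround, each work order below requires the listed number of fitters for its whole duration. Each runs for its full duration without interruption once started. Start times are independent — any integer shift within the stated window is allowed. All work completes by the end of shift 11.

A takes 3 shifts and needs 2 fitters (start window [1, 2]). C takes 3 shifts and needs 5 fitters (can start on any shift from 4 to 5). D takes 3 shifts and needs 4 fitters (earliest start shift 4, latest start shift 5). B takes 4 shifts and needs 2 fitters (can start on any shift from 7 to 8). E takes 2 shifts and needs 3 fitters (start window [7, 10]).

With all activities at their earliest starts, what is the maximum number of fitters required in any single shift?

9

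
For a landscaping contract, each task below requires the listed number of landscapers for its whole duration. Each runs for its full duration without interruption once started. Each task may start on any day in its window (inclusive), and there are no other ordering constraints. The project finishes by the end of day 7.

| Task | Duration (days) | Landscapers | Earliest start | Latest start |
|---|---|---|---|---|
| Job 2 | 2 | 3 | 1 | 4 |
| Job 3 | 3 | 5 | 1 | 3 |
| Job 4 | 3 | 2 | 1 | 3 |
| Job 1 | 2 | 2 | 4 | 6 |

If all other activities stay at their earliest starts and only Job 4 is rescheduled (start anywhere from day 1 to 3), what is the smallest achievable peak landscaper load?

8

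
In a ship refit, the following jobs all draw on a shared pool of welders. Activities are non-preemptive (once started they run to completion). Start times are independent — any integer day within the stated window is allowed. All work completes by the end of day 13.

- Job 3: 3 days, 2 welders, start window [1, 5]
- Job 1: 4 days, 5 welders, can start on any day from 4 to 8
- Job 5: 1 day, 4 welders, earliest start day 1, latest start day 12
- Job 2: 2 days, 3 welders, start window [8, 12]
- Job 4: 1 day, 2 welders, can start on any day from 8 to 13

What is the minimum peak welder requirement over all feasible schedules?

5

Early-start (Job 3@1, Job 1@4, Job 5@1, Job 2@8, Job 4@8) gives peak 6: d1:6  d2:2  d3:2  d4:5  d5:5  d6:5  d7:5  d8:5  d9:3  d10:0  d11:0  d12:0  d13:0.
Shift Job 5→8, Job 2→9, Job 4→9.
Schedule Job 3@1, Job 1@4, Job 5@8, Job 2@9, Job 4@9: d1:2  d2:2  d3:2  d4:5  d5:5  d6:5  d7:5  d8:4  d9:5  d10:3  d11:0  d12:0  d13:0 — peak 5.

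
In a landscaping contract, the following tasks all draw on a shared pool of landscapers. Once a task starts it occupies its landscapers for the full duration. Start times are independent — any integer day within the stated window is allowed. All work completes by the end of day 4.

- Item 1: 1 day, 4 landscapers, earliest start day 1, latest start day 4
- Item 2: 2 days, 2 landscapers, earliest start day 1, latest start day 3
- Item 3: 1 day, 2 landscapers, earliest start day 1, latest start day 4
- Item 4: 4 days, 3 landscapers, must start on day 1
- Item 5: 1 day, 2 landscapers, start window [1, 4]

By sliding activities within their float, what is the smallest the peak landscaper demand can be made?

Early-start (Item 1@1, Item 2@1, Item 3@1, Item 4@1, Item 5@1) gives peak 13: d1:13  d2:5  d3:3  d4:3.
Shift Item 2→2, Item 3→2, Item 5→3.
Schedule Item 1@1, Item 2@2, Item 3@2, Item 4@1, Item 5@3: d1:7  d2:7  d3:7  d4:3 — peak 7.

7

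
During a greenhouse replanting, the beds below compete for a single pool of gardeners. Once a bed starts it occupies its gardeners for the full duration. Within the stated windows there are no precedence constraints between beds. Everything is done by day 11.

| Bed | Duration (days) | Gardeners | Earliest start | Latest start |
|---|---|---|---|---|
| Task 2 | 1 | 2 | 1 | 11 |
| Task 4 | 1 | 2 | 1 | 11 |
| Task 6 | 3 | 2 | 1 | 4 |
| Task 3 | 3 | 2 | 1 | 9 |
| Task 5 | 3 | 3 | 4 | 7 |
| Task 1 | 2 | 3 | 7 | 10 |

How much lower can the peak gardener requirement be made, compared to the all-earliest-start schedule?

Early-start peak: d1:8  d2:4  d3:4  d4:3  d5:3  d6:3  d7:3  d8:3  d9:0  d10:0  d11:0 ⇒ 8.
Leveled (Task 2@1, Task 4@1, Task 6@2, Task 3@2, Task 5@5, Task 1@8): d1:4  d2:4  d3:4  d4:4  d5:3  d6:3  d7:3  d8:3  d9:3  d10:0  d11:0 ⇒ 4.
Reduction 8 − 4 = 4.

4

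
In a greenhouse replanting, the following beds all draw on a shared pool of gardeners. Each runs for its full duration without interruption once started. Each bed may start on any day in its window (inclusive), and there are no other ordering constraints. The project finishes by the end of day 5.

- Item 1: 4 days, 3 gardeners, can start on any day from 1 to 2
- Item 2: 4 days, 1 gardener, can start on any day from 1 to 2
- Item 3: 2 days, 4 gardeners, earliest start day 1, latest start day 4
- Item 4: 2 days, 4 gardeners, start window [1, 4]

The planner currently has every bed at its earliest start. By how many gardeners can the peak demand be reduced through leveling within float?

4

Early-start peak: d1:12  d2:12  d3:4  d4:4  d5:0 ⇒ 12.
Leveled (Item 1@1, Item 2@1, Item 3@1, Item 4@3): d1:8  d2:8  d3:8  d4:8  d5:0 ⇒ 8.
Reduction 12 − 8 = 4.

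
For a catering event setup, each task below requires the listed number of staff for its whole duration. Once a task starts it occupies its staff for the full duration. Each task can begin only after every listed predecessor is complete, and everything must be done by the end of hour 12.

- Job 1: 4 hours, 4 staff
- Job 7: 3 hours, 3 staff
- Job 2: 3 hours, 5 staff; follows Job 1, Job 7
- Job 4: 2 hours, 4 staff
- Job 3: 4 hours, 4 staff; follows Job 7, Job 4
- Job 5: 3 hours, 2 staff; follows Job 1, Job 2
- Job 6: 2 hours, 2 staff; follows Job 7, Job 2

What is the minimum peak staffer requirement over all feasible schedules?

Early-start (Job 1@1, Job 7@1, Job 2@5, Job 4@1, Job 3@4, Job 5@8, Job 6@8) gives peak 11: h1:11  h2:11  h3:7  h4:8  h5:9  h6:9  h7:9  h8:4  h9:4  h10:2  h11:0  h12:0.
Shift Job 2→6, Job 4→4, Job 3→9, Job 5→9, Job 6→9.
Schedule Job 1@1, Job 7@1, Job 2@6, Job 4@4, Job 3@9, Job 5@9, Job 6@9: h1:7  h2:7  h3:7  h4:8  h5:4  h6:5  h7:5  h8:5  h9:8  h10:8  h11:6  h12:4 — peak 8.

8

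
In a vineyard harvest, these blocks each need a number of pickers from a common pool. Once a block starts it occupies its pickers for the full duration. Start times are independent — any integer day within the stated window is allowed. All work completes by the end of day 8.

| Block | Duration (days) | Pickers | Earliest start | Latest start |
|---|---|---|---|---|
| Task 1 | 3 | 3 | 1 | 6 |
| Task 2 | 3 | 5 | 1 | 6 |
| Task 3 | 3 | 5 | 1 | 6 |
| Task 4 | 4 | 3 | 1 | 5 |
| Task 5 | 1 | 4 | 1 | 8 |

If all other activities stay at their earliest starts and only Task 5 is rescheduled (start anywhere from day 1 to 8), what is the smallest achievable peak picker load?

16

Task 5@1: d1:20  d2:16  d3:16  d4:3  d5:0  d6:0  d7:0  d8:0 → peak 20
Task 5@2: d1:16  d2:20  d3:16  d4:3  d5:0  d6:0  d7:0  d8:0 → peak 20
Task 5@3: d1:16  d2:16  d3:20  d4:3  d5:0  d6:0  d7:0  d8:0 → peak 20
Task 5@4: d1:16  d2:16  d3:16  d4:7  d5:0  d6:0  d7:0  d8:0 → peak 16
Task 5@5: d1:16  d2:16  d3:16  d4:3  d5:4  d6:0  d7:0  d8:0 → peak 16
Task 5@6: d1:16  d2:16  d3:16  d4:3  d5:0  d6:4  d7:0  d8:0 → peak 16
Task 5@7: d1:16  d2:16  d3:16  d4:3  d5:0  d6:0  d7:4  d8:0 → peak 16
Task 5@8: d1:16  d2:16  d3:16  d4:3  d5:0  d6:0  d7:0  d8:4 → peak 16
Best is Task 5@4, peak 16.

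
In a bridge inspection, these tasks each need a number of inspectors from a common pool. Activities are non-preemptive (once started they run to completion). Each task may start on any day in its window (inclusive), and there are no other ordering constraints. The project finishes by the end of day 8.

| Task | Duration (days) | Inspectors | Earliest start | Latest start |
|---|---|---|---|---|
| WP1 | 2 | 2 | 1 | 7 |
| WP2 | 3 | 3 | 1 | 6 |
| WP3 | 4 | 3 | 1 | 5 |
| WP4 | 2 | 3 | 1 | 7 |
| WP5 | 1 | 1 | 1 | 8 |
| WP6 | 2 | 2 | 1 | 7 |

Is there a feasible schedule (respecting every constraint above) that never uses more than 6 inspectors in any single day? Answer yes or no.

Schedule WP1@1, WP2@1, WP3@3, WP4@4, WP5@1, WP6@6: d1:6  d2:5  d3:6  d4:6  d5:6  d6:5  d7:2  d8:0 — peak 6 ≤ 6.

yes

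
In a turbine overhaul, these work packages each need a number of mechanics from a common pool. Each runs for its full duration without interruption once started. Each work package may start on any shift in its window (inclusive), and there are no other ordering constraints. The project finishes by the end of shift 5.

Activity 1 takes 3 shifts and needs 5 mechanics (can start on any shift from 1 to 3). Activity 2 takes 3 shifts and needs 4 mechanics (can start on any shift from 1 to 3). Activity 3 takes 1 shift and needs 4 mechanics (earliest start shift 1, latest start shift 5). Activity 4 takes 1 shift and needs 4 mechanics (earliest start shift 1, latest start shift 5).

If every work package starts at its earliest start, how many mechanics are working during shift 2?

9

At early start, shift 2 has: Activity 1, Activity 2.
Demand: 5 + 4 = 9.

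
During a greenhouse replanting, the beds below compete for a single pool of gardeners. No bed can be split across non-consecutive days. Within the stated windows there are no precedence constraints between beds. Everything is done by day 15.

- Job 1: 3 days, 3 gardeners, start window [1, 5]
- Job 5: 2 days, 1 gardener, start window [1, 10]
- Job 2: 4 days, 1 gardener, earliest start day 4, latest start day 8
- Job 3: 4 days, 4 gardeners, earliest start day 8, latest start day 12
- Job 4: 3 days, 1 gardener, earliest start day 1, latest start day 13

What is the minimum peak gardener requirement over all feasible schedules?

4

Early-start (Job 1@1, Job 5@1, Job 2@4, Job 3@8, Job 4@1) gives peak 5: d1:5  d2:5  d3:4  d4:1  d5:1  d6:1  d7:1  d8:4  d9:4  d10:4  d11:4  d12:0  d13:0  d14:0  d15:0.
Shift Job 4→3.
Schedule Job 1@1, Job 5@1, Job 2@4, Job 3@8, Job 4@3: d1:4  d2:4  d3:4  d4:2  d5:2  d6:1  d7:1  d8:4  d9:4  d10:4  d11:4  d12:0  d13:0  d14:0  d15:0 — peak 4.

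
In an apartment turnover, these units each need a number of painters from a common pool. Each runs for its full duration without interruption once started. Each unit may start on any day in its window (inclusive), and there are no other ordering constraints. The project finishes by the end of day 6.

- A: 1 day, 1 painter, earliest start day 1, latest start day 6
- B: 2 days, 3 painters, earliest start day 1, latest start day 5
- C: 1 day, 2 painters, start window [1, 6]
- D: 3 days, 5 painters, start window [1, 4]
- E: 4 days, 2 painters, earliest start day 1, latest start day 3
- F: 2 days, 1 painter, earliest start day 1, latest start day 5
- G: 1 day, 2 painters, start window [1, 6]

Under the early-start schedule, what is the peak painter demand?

Early-start schedule: A@1, B@1, C@1, D@1, E@1, F@1, G@1.
Load per day: day 1: 16, day 2: 11, day 3: 7, day 4: 2, day 5: 0, day 6: 0.
Peak is 16.

16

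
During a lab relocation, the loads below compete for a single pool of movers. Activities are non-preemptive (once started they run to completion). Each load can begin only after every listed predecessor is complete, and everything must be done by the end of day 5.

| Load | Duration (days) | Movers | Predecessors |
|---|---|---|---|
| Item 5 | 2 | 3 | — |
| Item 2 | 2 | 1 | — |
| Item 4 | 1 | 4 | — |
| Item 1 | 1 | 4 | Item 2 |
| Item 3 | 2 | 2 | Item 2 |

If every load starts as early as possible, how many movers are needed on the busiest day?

8

Early-start schedule: Item 5@1, Item 2@1, Item 4@1, Item 1@3, Item 3@3.
Load per day: day 1: 8, day 2: 4, day 3: 6, day 4: 2, day 5: 0.
Peak is 8.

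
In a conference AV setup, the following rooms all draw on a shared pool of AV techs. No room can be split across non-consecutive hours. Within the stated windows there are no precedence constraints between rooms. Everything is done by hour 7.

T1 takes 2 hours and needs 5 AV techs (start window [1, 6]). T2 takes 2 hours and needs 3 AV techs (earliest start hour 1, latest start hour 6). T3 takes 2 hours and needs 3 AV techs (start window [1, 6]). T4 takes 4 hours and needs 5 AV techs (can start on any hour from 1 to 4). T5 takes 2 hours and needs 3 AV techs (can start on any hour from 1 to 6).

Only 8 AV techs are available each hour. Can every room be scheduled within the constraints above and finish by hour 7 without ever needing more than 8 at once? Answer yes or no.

Schedule T1@1, T2@1, T3@3, T4@3, T5@5: h1:8  h2:8  h3:8  h4:8  h5:8  h6:8  h7:0 — peak 8 ≤ 8.

yes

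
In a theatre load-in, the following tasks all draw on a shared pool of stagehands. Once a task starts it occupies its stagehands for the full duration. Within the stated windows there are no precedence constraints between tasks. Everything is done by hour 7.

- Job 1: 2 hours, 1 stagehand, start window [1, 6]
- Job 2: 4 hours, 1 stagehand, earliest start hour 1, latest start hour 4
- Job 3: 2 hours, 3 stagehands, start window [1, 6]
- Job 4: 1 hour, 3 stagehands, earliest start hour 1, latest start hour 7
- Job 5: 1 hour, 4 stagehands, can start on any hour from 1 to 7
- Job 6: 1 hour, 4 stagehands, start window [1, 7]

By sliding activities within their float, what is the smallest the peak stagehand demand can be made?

4

Early-start (Job 1@1, Job 2@1, Job 3@1, Job 4@1, Job 5@1, Job 6@1) gives peak 16: h1:16  h2:5  h3:1  h4:1  h5:0  h6:0  h7:0.
Shift Job 3→3, Job 4→5, Job 5→6, Job 6→7.
Schedule Job 1@1, Job 2@1, Job 3@3, Job 4@5, Job 5@6, Job 6@7: h1:2  h2:2  h3:4  h4:4  h5:3  h6:4  h7:4 — peak 4.
Total stagehand-hours = 23 over 7 hours ⇒ peak ≥ ⌈23/7⌉ = 4, so 4 is optimal.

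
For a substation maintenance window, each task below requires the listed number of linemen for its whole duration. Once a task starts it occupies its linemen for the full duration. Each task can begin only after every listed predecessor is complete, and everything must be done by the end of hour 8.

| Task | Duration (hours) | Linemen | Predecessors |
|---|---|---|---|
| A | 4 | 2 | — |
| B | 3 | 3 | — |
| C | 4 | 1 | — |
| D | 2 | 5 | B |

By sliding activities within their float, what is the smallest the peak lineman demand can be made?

Early-start (A@1, B@1, C@1, D@4) gives peak 8: h1:6  h2:6  h3:6  h4:8  h5:5  h6:0  h7:0  h8:0.
Shift D→5.
Schedule A@1, B@1, C@1, D@5: h1:6  h2:6  h3:6  h4:3  h5:5  h6:5  h7:0  h8:0 — peak 6.

6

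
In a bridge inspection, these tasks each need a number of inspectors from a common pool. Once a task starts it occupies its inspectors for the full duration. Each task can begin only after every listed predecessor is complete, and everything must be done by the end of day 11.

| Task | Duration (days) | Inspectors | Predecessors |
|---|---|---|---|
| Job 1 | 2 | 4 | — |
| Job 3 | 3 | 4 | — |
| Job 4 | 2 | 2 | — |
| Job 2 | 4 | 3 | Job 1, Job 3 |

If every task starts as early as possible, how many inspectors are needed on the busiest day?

10

Early-start schedule: Job 1@1, Job 3@1, Job 4@1, Job 2@4.
Load per day: day 1: 10, day 2: 10, day 3: 4, day 4: 3, day 5: 3, day 6: 3, day 7: 3, day 8: 0, day 9: 0, day 10: 0, day 11: 0.
Peak is 10.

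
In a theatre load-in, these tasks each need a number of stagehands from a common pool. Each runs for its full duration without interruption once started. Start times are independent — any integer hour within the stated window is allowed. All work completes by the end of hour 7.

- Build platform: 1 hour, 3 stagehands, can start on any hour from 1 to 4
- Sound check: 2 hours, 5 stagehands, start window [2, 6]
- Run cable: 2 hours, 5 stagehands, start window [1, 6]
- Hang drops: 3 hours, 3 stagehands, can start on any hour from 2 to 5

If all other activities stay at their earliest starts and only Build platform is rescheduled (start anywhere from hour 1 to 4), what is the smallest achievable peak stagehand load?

13

Build platform@1: h1:8  h2:13  h3:8  h4:3  h5:0  h6:0  h7:0 → peak 13
Build platform@2: h1:5  h2:16  h3:8  h4:3  h5:0  h6:0  h7:0 → peak 16
Build platform@3: h1:5  h2:13  h3:11  h4:3  h5:0  h6:0  h7:0 → peak 13
Build platform@4: h1:5  h2:13  h3:8  h4:6  h5:0  h6:0  h7:0 → peak 13
Best is Build platform@1, peak 13.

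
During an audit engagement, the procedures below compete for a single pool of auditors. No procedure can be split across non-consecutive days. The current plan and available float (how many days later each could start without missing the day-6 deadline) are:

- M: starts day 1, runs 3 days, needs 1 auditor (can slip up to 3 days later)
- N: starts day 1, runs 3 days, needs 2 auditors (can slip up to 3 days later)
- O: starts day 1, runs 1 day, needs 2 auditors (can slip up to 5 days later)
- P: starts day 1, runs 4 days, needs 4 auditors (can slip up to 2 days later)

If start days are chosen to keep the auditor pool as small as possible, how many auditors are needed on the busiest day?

Early-start (M@1, N@1, O@1, P@1) gives peak 9: d1:9  d2:7  d3:7  d4:4  d5:0  d6:0.
Shift N→4, P→2.
Schedule M@1, N@4, O@1, P@2: d1:3  d2:5  d3:5  d4:6  d5:6  d6:2 — peak 6.

6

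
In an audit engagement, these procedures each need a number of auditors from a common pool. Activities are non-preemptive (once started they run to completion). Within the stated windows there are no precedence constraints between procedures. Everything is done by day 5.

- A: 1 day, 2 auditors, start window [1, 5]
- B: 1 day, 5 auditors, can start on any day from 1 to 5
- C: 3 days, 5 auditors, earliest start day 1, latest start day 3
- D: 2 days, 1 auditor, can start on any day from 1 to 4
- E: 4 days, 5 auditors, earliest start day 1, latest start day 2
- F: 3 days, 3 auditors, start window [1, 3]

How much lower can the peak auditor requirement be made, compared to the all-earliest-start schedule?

8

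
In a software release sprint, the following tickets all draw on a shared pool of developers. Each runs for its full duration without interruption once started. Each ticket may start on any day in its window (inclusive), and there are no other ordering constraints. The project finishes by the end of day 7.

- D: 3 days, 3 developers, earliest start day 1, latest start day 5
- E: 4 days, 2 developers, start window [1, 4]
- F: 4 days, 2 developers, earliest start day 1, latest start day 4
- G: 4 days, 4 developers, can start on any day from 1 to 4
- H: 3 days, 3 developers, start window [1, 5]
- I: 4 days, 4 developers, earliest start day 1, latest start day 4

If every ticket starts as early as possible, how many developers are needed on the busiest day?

18

Early-start schedule: D@1, E@1, F@1, G@1, H@1, I@1.
Load per day: day 1: 18, day 2: 18, day 3: 18, day 4: 12, day 5: 0, day 6: 0, day 7: 0.
Peak is 18.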